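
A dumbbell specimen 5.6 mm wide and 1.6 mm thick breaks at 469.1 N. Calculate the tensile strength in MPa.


Area = width * thickness = 5.6 * 1.6 = 8.96 mm^2
TS = force / area = 469.1 / 8.96 = 52.35 MPa

52.35 MPa


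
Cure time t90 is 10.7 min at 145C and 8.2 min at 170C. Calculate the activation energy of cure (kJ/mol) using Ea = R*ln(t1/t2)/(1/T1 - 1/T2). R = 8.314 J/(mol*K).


T1 = 418.15 K, T2 = 443.15 K
1/T1 - 1/T2 = 1.3491e-04
ln(t1/t2) = ln(10.7/8.2) = 0.2661
Ea = 8.314 * 0.2661 / 1.3491e-04 = 16398.8498 J/mol
Ea = 16.4 kJ/mol

16.4 kJ/mol


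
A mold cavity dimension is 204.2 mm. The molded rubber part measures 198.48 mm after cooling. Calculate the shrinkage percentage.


Shrinkage = (mold - part) / mold * 100
= (204.2 - 198.48) / 204.2 * 100
= 5.72 / 204.2 * 100
= 2.8%

2.8%


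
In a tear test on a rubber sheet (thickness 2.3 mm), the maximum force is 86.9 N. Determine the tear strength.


Tear strength = force / thickness
= 86.9 / 2.3
= 37.78 N/mm

37.78 N/mm


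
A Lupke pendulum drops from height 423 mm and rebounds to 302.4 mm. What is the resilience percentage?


Resilience = h_rebound / h_drop * 100
= 302.4 / 423 * 100
= 71.5%

71.5%


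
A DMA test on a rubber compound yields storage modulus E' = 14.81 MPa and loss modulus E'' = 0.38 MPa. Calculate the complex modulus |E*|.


|E*| = sqrt(E'^2 + E''^2)
= sqrt(14.81^2 + 0.38^2)
= sqrt(219.3361 + 0.1444)
= 14.815 MPa

14.815 MPa


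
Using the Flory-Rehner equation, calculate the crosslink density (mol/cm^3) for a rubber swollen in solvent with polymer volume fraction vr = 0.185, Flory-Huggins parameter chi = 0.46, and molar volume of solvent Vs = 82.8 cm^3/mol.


ln(1 - vr) = ln(1 - 0.185) = -0.2046
Numerator = -((-0.2046) + 0.185 + 0.46 * 0.185^2) = 0.0038
Denominator = 82.8 * (0.185^(1/3) - 0.185/2) = 39.5206
nu = 0.0038 / 39.5206 = 9.6751e-05 mol/cm^3

9.6751e-05 mol/cm^3


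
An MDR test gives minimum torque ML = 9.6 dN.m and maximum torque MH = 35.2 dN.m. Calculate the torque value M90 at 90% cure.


M90 = ML + 0.9 * (MH - ML)
M90 = 9.6 + 0.9 * (35.2 - 9.6)
M90 = 9.6 + 0.9 * 25.6
M90 = 32.64 dN.m

32.64 dN.m


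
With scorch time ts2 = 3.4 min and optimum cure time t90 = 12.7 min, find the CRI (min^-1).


CRI = 100 / (t90 - ts2)
= 100 / (12.7 - 3.4)
= 100 / 9.3
= 10.75 min^-1

10.75 min^-1


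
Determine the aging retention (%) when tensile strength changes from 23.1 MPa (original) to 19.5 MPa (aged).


Retention = aged / original * 100
= 19.5 / 23.1 * 100
= 84.4%

84.4%


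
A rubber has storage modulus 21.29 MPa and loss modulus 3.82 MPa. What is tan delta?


tan delta = E'' / E'
= 3.82 / 21.29
= 0.1794

tan delta = 0.1794


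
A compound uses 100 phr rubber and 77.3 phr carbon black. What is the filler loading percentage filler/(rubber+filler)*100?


Filler % = filler / (rubber + filler) * 100
= 77.3 / (100 + 77.3) * 100
= 77.3 / 177.3 * 100
= 43.6%

43.6%


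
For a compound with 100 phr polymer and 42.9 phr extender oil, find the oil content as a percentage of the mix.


Oil % = oil / (100 + oil) * 100
= 42.9 / (100 + 42.9) * 100
= 42.9 / 142.9 * 100
= 30.02%

30.02%


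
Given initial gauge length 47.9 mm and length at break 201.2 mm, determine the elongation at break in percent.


Elongation = (Lf - L0) / L0 * 100
= (201.2 - 47.9) / 47.9 * 100
= 153.3 / 47.9 * 100
= 320.0%

320.0%


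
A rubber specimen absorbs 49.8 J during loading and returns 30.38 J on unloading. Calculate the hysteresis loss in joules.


Hysteresis loss = loading - unloading
= 49.8 - 30.38
= 19.42 J

19.42 J


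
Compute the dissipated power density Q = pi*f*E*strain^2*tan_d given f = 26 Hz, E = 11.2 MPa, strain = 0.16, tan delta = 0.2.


Q = pi * f * E * strain^2 * tan_d
= pi * 26 * 11.2 * 0.16^2 * 0.2
= pi * 26 * 11.2 * 0.0256 * 0.2
= 4.6839

Q = 4.6839


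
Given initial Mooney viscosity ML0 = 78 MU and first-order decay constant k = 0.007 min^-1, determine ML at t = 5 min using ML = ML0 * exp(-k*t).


ML = ML0 * exp(-k * t)
ML = 78 * exp(-0.007 * 5)
ML = 78 * 0.9656
ML = 75.32 MU

75.32 MU


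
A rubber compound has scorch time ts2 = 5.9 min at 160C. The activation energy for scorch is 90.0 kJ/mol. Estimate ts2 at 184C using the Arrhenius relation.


Convert temperatures: T1 = 160 + 273.15 = 433.15 K, T2 = 184 + 273.15 = 457.15 K
ts2_new = 5.9 * exp(90000 / 8.314 * (1/457.15 - 1/433.15))
1/T2 - 1/T1 = -1.2120e-04
ts2_new = 1.59 min

1.59 min


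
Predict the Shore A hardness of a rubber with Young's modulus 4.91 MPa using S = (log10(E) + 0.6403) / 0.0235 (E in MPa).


log10(E) = 0.0235*S - 0.6403  =>  S = (log10(E) + 0.6403) / 0.0235
log10(4.91) = 0.691081
S = (0.691081 + 0.6403) / 0.0235 = 1.331381 / 0.0235
S = 56.7

Shore A = 56.7


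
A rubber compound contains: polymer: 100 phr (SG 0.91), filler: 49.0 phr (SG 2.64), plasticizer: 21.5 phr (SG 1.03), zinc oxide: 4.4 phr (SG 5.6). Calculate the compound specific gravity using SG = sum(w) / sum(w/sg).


Sum of weights = 174.9
Volume contributions:
  polymer: 100/0.91 = 109.8901
  filler: 49.0/2.64 = 18.5606
  plasticizer: 21.5/1.03 = 20.8738
  zinc oxide: 4.4/5.6 = 0.7857
Sum of volumes = 150.1102
SG = 174.9 / 150.1102 = 1.165

SG = 1.165


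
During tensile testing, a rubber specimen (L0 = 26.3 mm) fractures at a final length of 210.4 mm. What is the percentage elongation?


Elongation = (Lf - L0) / L0 * 100
= (210.4 - 26.3) / 26.3 * 100
= 184.1 / 26.3 * 100
= 700.0%

700.0%


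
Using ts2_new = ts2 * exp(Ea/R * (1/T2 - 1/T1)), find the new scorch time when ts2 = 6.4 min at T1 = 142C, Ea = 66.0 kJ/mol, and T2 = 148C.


Convert temperatures: T1 = 142 + 273.15 = 415.15 K, T2 = 148 + 273.15 = 421.15 K
ts2_new = 6.4 * exp(66000 / 8.314 * (1/421.15 - 1/415.15))
1/T2 - 1/T1 = -3.4317e-05
ts2_new = 4.87 min

4.87 min


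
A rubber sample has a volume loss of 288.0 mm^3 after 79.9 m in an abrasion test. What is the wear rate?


Rate = volume_loss / distance
= 288.0 / 79.9
= 3.605 mm^3/m

3.605 mm^3/m


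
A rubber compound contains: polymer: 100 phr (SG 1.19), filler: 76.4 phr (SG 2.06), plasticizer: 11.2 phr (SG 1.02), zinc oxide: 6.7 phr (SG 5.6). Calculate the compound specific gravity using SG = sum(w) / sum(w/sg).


Sum of weights = 194.3
Volume contributions:
  polymer: 100/1.19 = 84.0336
  filler: 76.4/2.06 = 37.0874
  plasticizer: 11.2/1.02 = 10.9804
  zinc oxide: 6.7/5.6 = 1.1964
Sum of volumes = 133.2978
SG = 194.3 / 133.2978 = 1.458

SG = 1.458


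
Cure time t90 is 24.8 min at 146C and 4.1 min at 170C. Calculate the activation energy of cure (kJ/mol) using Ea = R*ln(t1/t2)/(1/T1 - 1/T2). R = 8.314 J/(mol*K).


T1 = 419.15 K, T2 = 443.15 K
1/T1 - 1/T2 = 1.2921e-04
ln(t1/t2) = ln(24.8/4.1) = 1.7999
Ea = 8.314 * 1.7999 / 1.2921e-04 = 115812.8973 J/mol
Ea = 115.81 kJ/mol

115.81 kJ/mol


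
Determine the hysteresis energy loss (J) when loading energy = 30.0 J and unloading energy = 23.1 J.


Hysteresis loss = loading - unloading
= 30.0 - 23.1
= 6.9 J

6.9 J


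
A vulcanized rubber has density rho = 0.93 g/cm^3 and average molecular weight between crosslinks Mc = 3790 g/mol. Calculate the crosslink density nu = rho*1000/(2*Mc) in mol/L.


nu = rho * 1000 / (2 * Mc)
nu = 0.93 * 1000 / (2 * 3790)
nu = 930.0 / 7580
nu = 0.1227 mol/L

0.1227 mol/L


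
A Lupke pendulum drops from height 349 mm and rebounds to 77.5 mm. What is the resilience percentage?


Resilience = h_rebound / h_drop * 100
= 77.5 / 349 * 100
= 22.2%

22.2%


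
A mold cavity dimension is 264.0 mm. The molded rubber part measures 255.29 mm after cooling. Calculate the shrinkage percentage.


Shrinkage = (mold - part) / mold * 100
= (264.0 - 255.29) / 264.0 * 100
= 8.71 / 264.0 * 100
= 3.3%

3.3%


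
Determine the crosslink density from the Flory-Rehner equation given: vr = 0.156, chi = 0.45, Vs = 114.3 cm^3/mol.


ln(1 - vr) = ln(1 - 0.156) = -0.1696
Numerator = -((-0.1696) + 0.156 + 0.45 * 0.156^2) = 0.0027
Denominator = 114.3 * (0.156^(1/3) - 0.156/2) = 52.6147
nu = 0.0027 / 52.6147 = 5.0396e-05 mol/cm^3

5.0396e-05 mol/cm^3


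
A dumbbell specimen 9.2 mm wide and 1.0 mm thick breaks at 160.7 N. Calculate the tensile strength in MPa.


Area = width * thickness = 9.2 * 1.0 = 9.2 mm^2
TS = force / area = 160.7 / 9.2 = 17.47 MPa

17.47 MPa


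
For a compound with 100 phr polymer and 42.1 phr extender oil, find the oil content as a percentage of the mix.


Oil % = oil / (100 + oil) * 100
= 42.1 / (100 + 42.1) * 100
= 42.1 / 142.1 * 100
= 29.63%

29.63%


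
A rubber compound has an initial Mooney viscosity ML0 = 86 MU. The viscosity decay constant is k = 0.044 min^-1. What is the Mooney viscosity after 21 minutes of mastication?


ML = ML0 * exp(-k * t)
ML = 86 * exp(-0.044 * 21)
ML = 86 * 0.3969
ML = 34.14 MU

34.14 MU


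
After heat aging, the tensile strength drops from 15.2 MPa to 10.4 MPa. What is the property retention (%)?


Retention = aged / original * 100
= 10.4 / 15.2 * 100
= 68.4%

68.4%


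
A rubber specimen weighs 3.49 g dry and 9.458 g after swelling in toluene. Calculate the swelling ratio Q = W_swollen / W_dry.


Q = W_swollen / W_dry
Q = 9.458 / 3.49
Q = 2.71

Q = 2.71


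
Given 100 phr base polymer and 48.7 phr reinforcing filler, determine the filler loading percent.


Filler % = filler / (rubber + filler) * 100
= 48.7 / (100 + 48.7) * 100
= 48.7 / 148.7 * 100
= 32.75%

32.75%


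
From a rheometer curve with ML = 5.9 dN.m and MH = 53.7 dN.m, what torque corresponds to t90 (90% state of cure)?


M90 = ML + 0.9 * (MH - ML)
M90 = 5.9 + 0.9 * (53.7 - 5.9)
M90 = 5.9 + 0.9 * 47.8
M90 = 48.92 dN.m

48.92 dN.m


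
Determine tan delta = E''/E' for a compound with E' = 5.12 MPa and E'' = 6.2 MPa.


tan delta = E'' / E'
= 6.2 / 5.12
= 1.2109

tan delta = 1.2109


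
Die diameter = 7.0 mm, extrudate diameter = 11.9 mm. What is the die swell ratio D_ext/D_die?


Die swell ratio = D_extrudate / D_die
= 11.9 / 7.0
= 1.7

Die swell = 1.7


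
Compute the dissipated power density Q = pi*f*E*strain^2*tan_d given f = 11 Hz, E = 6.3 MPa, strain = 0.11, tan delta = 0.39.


Q = pi * f * E * strain^2 * tan_d
= pi * 11 * 6.3 * 0.11^2 * 0.39
= pi * 11 * 6.3 * 0.0121 * 0.39
= 1.0274

Q = 1.0274


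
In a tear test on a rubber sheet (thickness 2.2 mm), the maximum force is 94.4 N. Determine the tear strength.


Tear strength = force / thickness
= 94.4 / 2.2
= 42.91 N/mm

42.91 N/mm


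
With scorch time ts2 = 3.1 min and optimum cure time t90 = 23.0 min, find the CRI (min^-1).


CRI = 100 / (t90 - ts2)
= 100 / (23.0 - 3.1)
= 100 / 19.9
= 5.03 min^-1

5.03 min^-1


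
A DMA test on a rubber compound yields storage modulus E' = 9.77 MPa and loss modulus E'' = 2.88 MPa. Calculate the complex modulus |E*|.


|E*| = sqrt(E'^2 + E''^2)
= sqrt(9.77^2 + 2.88^2)
= sqrt(95.4529 + 8.2944)
= 10.186 MPa

10.186 MPa


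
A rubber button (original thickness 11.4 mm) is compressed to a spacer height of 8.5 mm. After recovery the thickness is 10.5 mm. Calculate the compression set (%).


CS = (t0 - recovered) / (t0 - ts) * 100
= (11.4 - 10.5) / (11.4 - 8.5) * 100
= 0.9 / 2.9 * 100
= 31.0%

31.0%


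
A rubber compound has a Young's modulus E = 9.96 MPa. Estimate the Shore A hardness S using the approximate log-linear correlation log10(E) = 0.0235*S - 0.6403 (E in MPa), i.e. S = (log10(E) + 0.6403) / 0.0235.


log10(E) = 0.0235*S - 0.6403  =>  S = (log10(E) + 0.6403) / 0.0235
log10(9.96) = 0.998259
S = (0.998259 + 0.6403) / 0.0235 = 1.638559 / 0.0235
S = 69.7

Shore A = 69.7


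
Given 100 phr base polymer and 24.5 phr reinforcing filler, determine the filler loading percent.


Filler % = filler / (rubber + filler) * 100
= 24.5 / (100 + 24.5) * 100
= 24.5 / 124.5 * 100
= 19.68%

19.68%


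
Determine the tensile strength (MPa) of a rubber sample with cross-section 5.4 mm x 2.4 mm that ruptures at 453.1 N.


Area = width * thickness = 5.4 * 2.4 = 12.96 mm^2
TS = force / area = 453.1 / 12.96 = 34.96 MPa

34.96 MPa


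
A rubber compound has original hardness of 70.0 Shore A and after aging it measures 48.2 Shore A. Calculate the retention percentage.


Retention = aged / original * 100
= 48.2 / 70.0 * 100
= 68.9%

68.9%


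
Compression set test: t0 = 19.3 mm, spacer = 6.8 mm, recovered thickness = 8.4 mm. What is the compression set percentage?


CS = (t0 - recovered) / (t0 - ts) * 100
= (19.3 - 8.4) / (19.3 - 6.8) * 100
= 10.9 / 12.5 * 100
= 87.2%

87.2%


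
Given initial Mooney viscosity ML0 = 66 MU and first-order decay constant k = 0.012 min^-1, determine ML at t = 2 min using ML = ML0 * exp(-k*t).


ML = ML0 * exp(-k * t)
ML = 66 * exp(-0.012 * 2)
ML = 66 * 0.9763
ML = 64.43 MU

64.43 MU


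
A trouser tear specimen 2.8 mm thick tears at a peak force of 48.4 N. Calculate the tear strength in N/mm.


Tear strength = force / thickness
= 48.4 / 2.8
= 17.29 N/mm

17.29 N/mm


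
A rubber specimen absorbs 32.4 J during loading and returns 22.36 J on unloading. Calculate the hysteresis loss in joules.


Hysteresis loss = loading - unloading
= 32.4 - 22.36
= 10.04 J

10.04 J


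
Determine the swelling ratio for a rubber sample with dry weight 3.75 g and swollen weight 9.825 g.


Q = W_swollen / W_dry
Q = 9.825 / 3.75
Q = 2.62

Q = 2.62


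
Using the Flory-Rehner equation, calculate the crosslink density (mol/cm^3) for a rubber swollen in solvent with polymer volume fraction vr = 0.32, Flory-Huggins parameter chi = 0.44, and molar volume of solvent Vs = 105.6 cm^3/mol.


ln(1 - vr) = ln(1 - 0.32) = -0.3857
Numerator = -((-0.3857) + 0.32 + 0.44 * 0.32^2) = 0.0206
Denominator = 105.6 * (0.32^(1/3) - 0.32/2) = 55.3334
nu = 0.0206 / 55.3334 = 3.7241e-04 mol/cm^3

3.7241e-04 mol/cm^3


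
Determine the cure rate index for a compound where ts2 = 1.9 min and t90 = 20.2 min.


CRI = 100 / (t90 - ts2)
= 100 / (20.2 - 1.9)
= 100 / 18.3
= 5.46 min^-1

5.46 min^-1


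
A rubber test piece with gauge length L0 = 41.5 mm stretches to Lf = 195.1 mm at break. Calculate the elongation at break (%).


Elongation = (Lf - L0) / L0 * 100
= (195.1 - 41.5) / 41.5 * 100
= 153.6 / 41.5 * 100
= 370.1%

370.1%


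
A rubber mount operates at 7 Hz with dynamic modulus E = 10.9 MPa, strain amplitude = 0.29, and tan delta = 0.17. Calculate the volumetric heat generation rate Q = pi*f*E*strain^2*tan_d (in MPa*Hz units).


Q = pi * f * E * strain^2 * tan_d
= pi * 7 * 10.9 * 0.29^2 * 0.17
= pi * 7 * 10.9 * 0.0841 * 0.17
= 3.4270

Q = 3.4270


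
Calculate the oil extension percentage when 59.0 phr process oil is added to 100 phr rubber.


Oil % = oil / (100 + oil) * 100
= 59.0 / (100 + 59.0) * 100
= 59.0 / 159.0 * 100
= 37.11%

37.11%


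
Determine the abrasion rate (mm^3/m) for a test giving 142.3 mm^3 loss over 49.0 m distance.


Rate = volume_loss / distance
= 142.3 / 49.0
= 2.904 mm^3/m

2.904 mm^3/m


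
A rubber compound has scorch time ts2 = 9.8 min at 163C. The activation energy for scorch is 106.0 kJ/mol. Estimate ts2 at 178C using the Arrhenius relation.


Convert temperatures: T1 = 163 + 273.15 = 436.15 K, T2 = 178 + 273.15 = 451.15 K
ts2_new = 9.8 * exp(106000 / 8.314 * (1/451.15 - 1/436.15))
1/T2 - 1/T1 = -7.6231e-05
ts2_new = 3.71 min

3.71 min


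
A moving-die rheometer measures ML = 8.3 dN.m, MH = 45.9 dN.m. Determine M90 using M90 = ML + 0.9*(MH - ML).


M90 = ML + 0.9 * (MH - ML)
M90 = 8.3 + 0.9 * (45.9 - 8.3)
M90 = 8.3 + 0.9 * 37.6
M90 = 42.14 dN.m

42.14 dN.m


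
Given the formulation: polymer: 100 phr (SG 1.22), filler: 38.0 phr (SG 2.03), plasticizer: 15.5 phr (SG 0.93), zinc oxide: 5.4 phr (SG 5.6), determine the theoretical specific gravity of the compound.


Sum of weights = 158.9
Volume contributions:
  polymer: 100/1.22 = 81.9672
  filler: 38.0/2.03 = 18.7192
  plasticizer: 15.5/0.93 = 16.6667
  zinc oxide: 5.4/5.6 = 0.9643
Sum of volumes = 118.3174
SG = 158.9 / 118.3174 = 1.343

SG = 1.343


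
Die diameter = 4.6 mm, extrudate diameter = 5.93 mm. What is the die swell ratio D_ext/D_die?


Die swell ratio = D_extrudate / D_die
= 5.93 / 4.6
= 1.289

Die swell = 1.289


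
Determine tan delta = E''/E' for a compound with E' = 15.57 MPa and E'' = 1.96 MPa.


tan delta = E'' / E'
= 1.96 / 15.57
= 0.1259

tan delta = 0.1259


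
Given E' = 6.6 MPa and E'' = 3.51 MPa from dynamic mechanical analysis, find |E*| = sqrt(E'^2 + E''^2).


|E*| = sqrt(E'^2 + E''^2)
= sqrt(6.6^2 + 3.51^2)
= sqrt(43.5600 + 12.3201)
= 7.475 MPa

7.475 MPa


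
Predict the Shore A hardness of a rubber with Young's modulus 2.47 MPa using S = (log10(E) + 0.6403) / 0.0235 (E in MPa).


log10(E) = 0.0235*S - 0.6403  =>  S = (log10(E) + 0.6403) / 0.0235
log10(2.47) = 0.392697
S = (0.392697 + 0.6403) / 0.0235 = 1.032997 / 0.0235
S = 44.0

Shore A = 44.0


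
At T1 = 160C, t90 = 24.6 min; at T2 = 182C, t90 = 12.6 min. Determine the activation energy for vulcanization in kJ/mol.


T1 = 433.15 K, T2 = 455.15 K
1/T1 - 1/T2 = 1.1159e-04
ln(t1/t2) = ln(24.6/12.6) = 0.6690
Ea = 8.314 * 0.6690 / 1.1159e-04 = 49846.9442 J/mol
Ea = 49.85 kJ/mol

49.85 kJ/mol


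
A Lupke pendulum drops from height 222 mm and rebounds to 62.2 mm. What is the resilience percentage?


Resilience = h_rebound / h_drop * 100
= 62.2 / 222 * 100
= 28.0%

28.0%


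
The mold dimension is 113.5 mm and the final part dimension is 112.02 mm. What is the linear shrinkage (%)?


Shrinkage = (mold - part) / mold * 100
= (113.5 - 112.02) / 113.5 * 100
= 1.48 / 113.5 * 100
= 1.3%

1.3%


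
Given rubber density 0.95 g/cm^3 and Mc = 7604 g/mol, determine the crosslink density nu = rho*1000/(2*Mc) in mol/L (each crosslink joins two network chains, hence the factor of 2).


nu = rho * 1000 / (2 * Mc)
nu = 0.95 * 1000 / (2 * 7604)
nu = 950.0 / 15208
nu = 0.0625 mol/L

0.0625 mol/L


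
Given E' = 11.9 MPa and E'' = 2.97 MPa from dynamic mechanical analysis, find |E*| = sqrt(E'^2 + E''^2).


|E*| = sqrt(E'^2 + E''^2)
= sqrt(11.9^2 + 2.97^2)
= sqrt(141.6100 + 8.8209)
= 12.265 MPa

12.265 MPa


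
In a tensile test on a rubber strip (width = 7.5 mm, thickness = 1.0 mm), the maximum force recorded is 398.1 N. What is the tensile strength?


Area = width * thickness = 7.5 * 1.0 = 7.5 mm^2
TS = force / area = 398.1 / 7.5 = 53.08 MPa

53.08 MPa


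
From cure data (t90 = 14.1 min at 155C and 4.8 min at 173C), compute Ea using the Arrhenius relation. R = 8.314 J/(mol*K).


T1 = 428.15 K, T2 = 446.15 K
1/T1 - 1/T2 = 9.4231e-05
ln(t1/t2) = ln(14.1/4.8) = 1.0776
Ea = 8.314 * 1.0776 / 9.4231e-05 = 95072.6000 J/mol
Ea = 95.07 kJ/mol

95.07 kJ/mol


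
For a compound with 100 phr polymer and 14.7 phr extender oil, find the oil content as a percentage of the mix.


Oil % = oil / (100 + oil) * 100
= 14.7 / (100 + 14.7) * 100
= 14.7 / 114.7 * 100
= 12.82%

12.82%


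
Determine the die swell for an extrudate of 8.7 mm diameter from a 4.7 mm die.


Die swell ratio = D_extrudate / D_die
= 8.7 / 4.7
= 1.851

Die swell = 1.851


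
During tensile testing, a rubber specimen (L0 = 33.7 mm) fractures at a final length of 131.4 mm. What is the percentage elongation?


Elongation = (Lf - L0) / L0 * 100
= (131.4 - 33.7) / 33.7 * 100
= 97.7 / 33.7 * 100
= 289.9%

289.9%


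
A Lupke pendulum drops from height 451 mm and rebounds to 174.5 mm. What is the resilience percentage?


Resilience = h_rebound / h_drop * 100
= 174.5 / 451 * 100
= 38.7%

38.7%


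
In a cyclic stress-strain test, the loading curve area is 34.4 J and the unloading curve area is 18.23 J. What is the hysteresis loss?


Hysteresis loss = loading - unloading
= 34.4 - 18.23
= 16.17 J

16.17 J


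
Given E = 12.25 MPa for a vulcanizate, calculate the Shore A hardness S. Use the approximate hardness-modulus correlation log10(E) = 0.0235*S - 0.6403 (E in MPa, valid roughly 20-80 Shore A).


log10(E) = 0.0235*S - 0.6403  =>  S = (log10(E) + 0.6403) / 0.0235
log10(12.25) = 1.088136
S = (1.088136 + 0.6403) / 0.0235 = 1.728436 / 0.0235
S = 73.6

Shore A = 73.6


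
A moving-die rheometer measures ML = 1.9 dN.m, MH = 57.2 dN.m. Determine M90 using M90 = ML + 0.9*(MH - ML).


M90 = ML + 0.9 * (MH - ML)
M90 = 1.9 + 0.9 * (57.2 - 1.9)
M90 = 1.9 + 0.9 * 55.3
M90 = 51.67 dN.m

51.67 dN.m


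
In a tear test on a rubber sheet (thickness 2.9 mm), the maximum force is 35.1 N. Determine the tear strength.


Tear strength = force / thickness
= 35.1 / 2.9
= 12.1 N/mm

12.1 N/mm


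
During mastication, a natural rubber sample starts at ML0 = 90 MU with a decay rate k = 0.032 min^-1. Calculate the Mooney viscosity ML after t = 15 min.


ML = ML0 * exp(-k * t)
ML = 90 * exp(-0.032 * 15)
ML = 90 * 0.6188
ML = 55.69 MU

55.69 MU


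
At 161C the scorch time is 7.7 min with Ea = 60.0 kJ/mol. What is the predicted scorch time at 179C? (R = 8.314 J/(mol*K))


Convert temperatures: T1 = 161 + 273.15 = 434.15 K, T2 = 179 + 273.15 = 452.15 K
ts2_new = 7.7 * exp(60000 / 8.314 * (1/452.15 - 1/434.15))
1/T2 - 1/T1 = -9.1696e-05
ts2_new = 3.97 min

3.97 min


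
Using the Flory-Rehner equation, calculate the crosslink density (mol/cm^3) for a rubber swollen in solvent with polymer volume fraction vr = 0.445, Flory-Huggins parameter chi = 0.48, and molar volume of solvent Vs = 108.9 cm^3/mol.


ln(1 - vr) = ln(1 - 0.445) = -0.5888
Numerator = -((-0.5888) + 0.445 + 0.48 * 0.445^2) = 0.0487
Denominator = 108.9 * (0.445^(1/3) - 0.445/2) = 58.9106
nu = 0.0487 / 58.9106 = 8.2727e-04 mol/cm^3

8.2727e-04 mol/cm^3


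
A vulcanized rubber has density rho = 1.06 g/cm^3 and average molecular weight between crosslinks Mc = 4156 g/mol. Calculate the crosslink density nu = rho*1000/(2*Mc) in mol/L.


nu = rho * 1000 / (2 * Mc)
nu = 1.06 * 1000 / (2 * 4156)
nu = 1060.0 / 8312
nu = 0.1275 mol/L

0.1275 mol/L


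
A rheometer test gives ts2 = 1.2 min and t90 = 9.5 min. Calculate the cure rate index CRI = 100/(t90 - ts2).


CRI = 100 / (t90 - ts2)
= 100 / (9.5 - 1.2)
= 100 / 8.3
= 12.05 min^-1

12.05 min^-1


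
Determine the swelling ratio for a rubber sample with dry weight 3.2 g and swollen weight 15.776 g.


Q = W_swollen / W_dry
Q = 15.776 / 3.2
Q = 4.93

Q = 4.93


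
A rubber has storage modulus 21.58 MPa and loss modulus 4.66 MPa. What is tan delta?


tan delta = E'' / E'
= 4.66 / 21.58
= 0.2159

tan delta = 0.2159


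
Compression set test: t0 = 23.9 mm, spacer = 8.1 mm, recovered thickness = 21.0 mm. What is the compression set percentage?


CS = (t0 - recovered) / (t0 - ts) * 100
= (23.9 - 21.0) / (23.9 - 8.1) * 100
= 2.9 / 15.8 * 100
= 18.4%

18.4%


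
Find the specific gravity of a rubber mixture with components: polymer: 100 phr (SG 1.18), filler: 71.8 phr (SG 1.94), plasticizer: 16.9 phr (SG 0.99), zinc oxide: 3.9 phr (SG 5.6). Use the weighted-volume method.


Sum of weights = 192.6
Volume contributions:
  polymer: 100/1.18 = 84.7458
  filler: 71.8/1.94 = 37.0103
  plasticizer: 16.9/0.99 = 17.0707
  zinc oxide: 3.9/5.6 = 0.6964
Sum of volumes = 139.5232
SG = 192.6 / 139.5232 = 1.38

SG = 1.38


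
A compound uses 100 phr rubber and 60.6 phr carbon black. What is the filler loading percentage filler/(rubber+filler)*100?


Filler % = filler / (rubber + filler) * 100
= 60.6 / (100 + 60.6) * 100
= 60.6 / 160.6 * 100
= 37.73%

37.73%


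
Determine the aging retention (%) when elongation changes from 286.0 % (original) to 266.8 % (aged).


Retention = aged / original * 100
= 266.8 / 286.0 * 100
= 93.3%

93.3%


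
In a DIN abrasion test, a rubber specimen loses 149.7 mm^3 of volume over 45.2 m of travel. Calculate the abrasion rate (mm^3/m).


Rate = volume_loss / distance
= 149.7 / 45.2
= 3.312 mm^3/m

3.312 mm^3/m


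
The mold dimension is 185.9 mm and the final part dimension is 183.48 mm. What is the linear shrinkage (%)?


Shrinkage = (mold - part) / mold * 100
= (185.9 - 183.48) / 185.9 * 100
= 2.42 / 185.9 * 100
= 1.3%

1.3%


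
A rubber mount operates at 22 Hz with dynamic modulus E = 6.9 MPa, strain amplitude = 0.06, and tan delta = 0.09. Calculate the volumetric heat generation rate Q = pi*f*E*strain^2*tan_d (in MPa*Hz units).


Q = pi * f * E * strain^2 * tan_d
= pi * 22 * 6.9 * 0.06^2 * 0.09
= pi * 22 * 6.9 * 0.0036 * 0.09
= 0.1545

Q = 0.1545


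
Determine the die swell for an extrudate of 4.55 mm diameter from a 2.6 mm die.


Die swell ratio = D_extrudate / D_die
= 4.55 / 2.6
= 1.75

Die swell = 1.75


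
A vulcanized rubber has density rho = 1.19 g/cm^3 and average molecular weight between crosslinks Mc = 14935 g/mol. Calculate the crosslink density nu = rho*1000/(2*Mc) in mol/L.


nu = rho * 1000 / (2 * Mc)
nu = 1.19 * 1000 / (2 * 14935)
nu = 1190.0 / 29870
nu = 0.0398 mol/L

0.0398 mol/L


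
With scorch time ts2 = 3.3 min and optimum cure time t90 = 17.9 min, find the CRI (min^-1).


CRI = 100 / (t90 - ts2)
= 100 / (17.9 - 3.3)
= 100 / 14.6
= 6.85 min^-1

6.85 min^-1


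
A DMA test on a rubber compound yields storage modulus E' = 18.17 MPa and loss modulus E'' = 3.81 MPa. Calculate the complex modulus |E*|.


|E*| = sqrt(E'^2 + E''^2)
= sqrt(18.17^2 + 3.81^2)
= sqrt(330.1489 + 14.5161)
= 18.565 MPa

18.565 MPa


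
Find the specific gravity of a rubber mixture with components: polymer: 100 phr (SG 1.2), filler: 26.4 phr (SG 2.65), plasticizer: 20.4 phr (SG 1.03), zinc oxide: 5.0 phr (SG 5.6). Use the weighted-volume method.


Sum of weights = 151.8
Volume contributions:
  polymer: 100/1.2 = 83.3333
  filler: 26.4/2.65 = 9.9623
  plasticizer: 20.4/1.03 = 19.8058
  zinc oxide: 5.0/5.6 = 0.8929
Sum of volumes = 113.9943
SG = 151.8 / 113.9943 = 1.332

SG = 1.332


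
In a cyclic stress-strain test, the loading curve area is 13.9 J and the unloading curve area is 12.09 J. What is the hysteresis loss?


Hysteresis loss = loading - unloading
= 13.9 - 12.09
= 1.81 J

1.81 J


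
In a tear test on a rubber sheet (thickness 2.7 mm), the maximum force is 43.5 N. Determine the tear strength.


Tear strength = force / thickness
= 43.5 / 2.7
= 16.11 N/mm

16.11 N/mm


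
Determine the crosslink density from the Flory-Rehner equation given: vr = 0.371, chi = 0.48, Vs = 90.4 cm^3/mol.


ln(1 - vr) = ln(1 - 0.371) = -0.4636
Numerator = -((-0.4636) + 0.371 + 0.48 * 0.371^2) = 0.0266
Denominator = 90.4 * (0.371^(1/3) - 0.371/2) = 48.1879
nu = 0.0266 / 48.1879 = 5.5110e-04 mol/cm^3

5.5110e-04 mol/cm^3


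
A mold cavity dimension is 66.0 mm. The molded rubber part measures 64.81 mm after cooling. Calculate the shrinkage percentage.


Shrinkage = (mold - part) / mold * 100
= (66.0 - 64.81) / 66.0 * 100
= 1.19 / 66.0 * 100
= 1.8%

1.8%


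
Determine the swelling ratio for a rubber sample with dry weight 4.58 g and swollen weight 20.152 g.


Q = W_swollen / W_dry
Q = 20.152 / 4.58
Q = 4.4

Q = 4.4


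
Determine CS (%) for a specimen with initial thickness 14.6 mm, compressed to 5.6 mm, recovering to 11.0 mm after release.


CS = (t0 - recovered) / (t0 - ts) * 100
= (14.6 - 11.0) / (14.6 - 5.6) * 100
= 3.6 / 9.0 * 100
= 40.0%

40.0%


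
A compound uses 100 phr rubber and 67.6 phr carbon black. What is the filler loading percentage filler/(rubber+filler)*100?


Filler % = filler / (rubber + filler) * 100
= 67.6 / (100 + 67.6) * 100
= 67.6 / 167.6 * 100
= 40.33%

40.33%


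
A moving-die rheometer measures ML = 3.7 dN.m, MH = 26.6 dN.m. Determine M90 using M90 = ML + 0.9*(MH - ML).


M90 = ML + 0.9 * (MH - ML)
M90 = 3.7 + 0.9 * (26.6 - 3.7)
M90 = 3.7 + 0.9 * 22.9
M90 = 24.31 dN.m

24.31 dN.m


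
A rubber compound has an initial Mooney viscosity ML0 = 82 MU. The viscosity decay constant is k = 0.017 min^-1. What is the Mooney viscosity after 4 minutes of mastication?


ML = ML0 * exp(-k * t)
ML = 82 * exp(-0.017 * 4)
ML = 82 * 0.9343
ML = 76.61 MU

76.61 MU


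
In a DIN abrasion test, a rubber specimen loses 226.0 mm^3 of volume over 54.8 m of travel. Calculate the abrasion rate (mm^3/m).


Rate = volume_loss / distance
= 226.0 / 54.8
= 4.124 mm^3/m

4.124 mm^3/m


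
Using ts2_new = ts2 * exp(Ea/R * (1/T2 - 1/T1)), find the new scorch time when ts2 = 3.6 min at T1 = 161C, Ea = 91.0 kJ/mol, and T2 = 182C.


Convert temperatures: T1 = 161 + 273.15 = 434.15 K, T2 = 182 + 273.15 = 455.15 K
ts2_new = 3.6 * exp(91000 / 8.314 * (1/455.15 - 1/434.15))
1/T2 - 1/T1 = -1.0627e-04
ts2_new = 1.12 min

1.12 min


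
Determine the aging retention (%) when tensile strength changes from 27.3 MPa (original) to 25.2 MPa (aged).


Retention = aged / original * 100
= 25.2 / 27.3 * 100
= 92.3%

92.3%


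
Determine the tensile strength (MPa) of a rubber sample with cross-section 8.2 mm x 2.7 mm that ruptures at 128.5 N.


Area = width * thickness = 8.2 * 2.7 = 22.14 mm^2
TS = force / area = 128.5 / 22.14 = 5.8 MPa

5.8 MPa


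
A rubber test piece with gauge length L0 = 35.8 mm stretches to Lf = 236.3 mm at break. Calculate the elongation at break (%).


Elongation = (Lf - L0) / L0 * 100
= (236.3 - 35.8) / 35.8 * 100
= 200.5 / 35.8 * 100
= 560.1%

560.1%


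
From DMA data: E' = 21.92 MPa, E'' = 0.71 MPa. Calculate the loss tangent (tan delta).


tan delta = E'' / E'
= 0.71 / 21.92
= 0.0324

tan delta = 0.0324


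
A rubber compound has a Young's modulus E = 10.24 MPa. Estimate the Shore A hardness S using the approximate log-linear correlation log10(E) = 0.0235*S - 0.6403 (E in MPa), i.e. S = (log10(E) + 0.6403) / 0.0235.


log10(E) = 0.0235*S - 0.6403  =>  S = (log10(E) + 0.6403) / 0.0235
log10(10.24) = 1.010300
S = (1.010300 + 0.6403) / 0.0235 = 1.650600 / 0.0235
S = 70.2

Shore A = 70.2


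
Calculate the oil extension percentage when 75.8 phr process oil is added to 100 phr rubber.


Oil % = oil / (100 + oil) * 100
= 75.8 / (100 + 75.8) * 100
= 75.8 / 175.8 * 100
= 43.12%

43.12%


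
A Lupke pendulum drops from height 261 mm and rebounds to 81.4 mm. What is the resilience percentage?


Resilience = h_rebound / h_drop * 100
= 81.4 / 261 * 100
= 31.2%

31.2%


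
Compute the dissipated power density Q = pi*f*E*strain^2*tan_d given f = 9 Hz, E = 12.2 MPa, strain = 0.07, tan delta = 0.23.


Q = pi * f * E * strain^2 * tan_d
= pi * 9 * 12.2 * 0.07^2 * 0.23
= pi * 9 * 12.2 * 0.0049 * 0.23
= 0.3888

Q = 0.3888


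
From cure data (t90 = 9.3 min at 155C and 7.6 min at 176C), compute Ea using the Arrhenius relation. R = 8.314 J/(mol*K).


T1 = 428.15 K, T2 = 449.15 K
1/T1 - 1/T2 = 1.0920e-04
ln(t1/t2) = ln(9.3/7.6) = 0.2019
Ea = 8.314 * 0.2019 / 1.0920e-04 = 15368.8575 J/mol
Ea = 15.37 kJ/mol

15.37 kJ/mol


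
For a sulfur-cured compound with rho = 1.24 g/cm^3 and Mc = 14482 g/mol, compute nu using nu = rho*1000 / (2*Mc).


nu = rho * 1000 / (2 * Mc)
nu = 1.24 * 1000 / (2 * 14482)
nu = 1240.0 / 28964
nu = 0.0428 mol/L

0.0428 mol/L


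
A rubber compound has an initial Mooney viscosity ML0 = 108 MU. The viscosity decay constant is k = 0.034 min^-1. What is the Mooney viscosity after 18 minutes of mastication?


ML = ML0 * exp(-k * t)
ML = 108 * exp(-0.034 * 18)
ML = 108 * 0.5423
ML = 58.56 MU

58.56 MU


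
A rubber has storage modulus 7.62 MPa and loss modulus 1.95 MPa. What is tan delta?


tan delta = E'' / E'
= 1.95 / 7.62
= 0.2559

tan delta = 0.2559


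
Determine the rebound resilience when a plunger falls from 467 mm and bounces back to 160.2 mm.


Resilience = h_rebound / h_drop * 100
= 160.2 / 467 * 100
= 34.3%

34.3%


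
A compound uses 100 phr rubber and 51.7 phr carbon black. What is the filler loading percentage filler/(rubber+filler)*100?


Filler % = filler / (rubber + filler) * 100
= 51.7 / (100 + 51.7) * 100
= 51.7 / 151.7 * 100
= 34.08%

34.08%


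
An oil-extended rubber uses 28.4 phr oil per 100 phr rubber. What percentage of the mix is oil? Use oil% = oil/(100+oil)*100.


Oil % = oil / (100 + oil) * 100
= 28.4 / (100 + 28.4) * 100
= 28.4 / 128.4 * 100
= 22.12%

22.12%


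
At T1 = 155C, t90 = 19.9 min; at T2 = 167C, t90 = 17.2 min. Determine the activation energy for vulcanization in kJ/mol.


T1 = 428.15 K, T2 = 440.15 K
1/T1 - 1/T2 = 6.3677e-05
ln(t1/t2) = ln(19.9/17.2) = 0.1458
Ea = 8.314 * 0.1458 / 6.3677e-05 = 19037.6691 J/mol
Ea = 19.04 kJ/mol

19.04 kJ/mol


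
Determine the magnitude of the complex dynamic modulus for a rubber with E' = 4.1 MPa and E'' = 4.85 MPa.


|E*| = sqrt(E'^2 + E''^2)
= sqrt(4.1^2 + 4.85^2)
= sqrt(16.8100 + 23.5225)
= 6.351 MPa

6.351 MPa


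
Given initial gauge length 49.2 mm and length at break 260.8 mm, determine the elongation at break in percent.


Elongation = (Lf - L0) / L0 * 100
= (260.8 - 49.2) / 49.2 * 100
= 211.6 / 49.2 * 100
= 430.1%

430.1%


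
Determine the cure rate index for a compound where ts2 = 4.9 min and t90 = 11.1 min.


CRI = 100 / (t90 - ts2)
= 100 / (11.1 - 4.9)
= 100 / 6.2
= 16.13 min^-1

16.13 min^-1


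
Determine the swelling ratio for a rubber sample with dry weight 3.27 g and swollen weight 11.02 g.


Q = W_swollen / W_dry
Q = 11.02 / 3.27
Q = 3.37

Q = 3.37


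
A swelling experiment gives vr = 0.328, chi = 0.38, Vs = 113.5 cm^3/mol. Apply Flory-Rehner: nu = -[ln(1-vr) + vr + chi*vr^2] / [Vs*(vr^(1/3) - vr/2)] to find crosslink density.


ln(1 - vr) = ln(1 - 0.328) = -0.3975
Numerator = -((-0.3975) + 0.328 + 0.38 * 0.328^2) = 0.0286
Denominator = 113.5 * (0.328^(1/3) - 0.328/2) = 59.6605
nu = 0.0286 / 59.6605 = 4.7963e-04 mol/cm^3

4.7963e-04 mol/cm^3


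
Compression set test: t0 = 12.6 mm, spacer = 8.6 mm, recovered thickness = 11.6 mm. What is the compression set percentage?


CS = (t0 - recovered) / (t0 - ts) * 100
= (12.6 - 11.6) / (12.6 - 8.6) * 100
= 1.0 / 4.0 * 100
= 25.0%

25.0%


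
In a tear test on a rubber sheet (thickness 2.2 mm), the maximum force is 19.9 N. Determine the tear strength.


Tear strength = force / thickness
= 19.9 / 2.2
= 9.05 N/mm

9.05 N/mm


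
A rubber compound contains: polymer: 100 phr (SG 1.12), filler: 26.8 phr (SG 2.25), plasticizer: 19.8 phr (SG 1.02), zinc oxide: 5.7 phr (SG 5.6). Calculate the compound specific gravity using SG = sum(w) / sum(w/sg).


Sum of weights = 152.3
Volume contributions:
  polymer: 100/1.12 = 89.2857
  filler: 26.8/2.25 = 11.9111
  plasticizer: 19.8/1.02 = 19.4118
  zinc oxide: 5.7/5.6 = 1.0179
Sum of volumes = 121.6264
SG = 152.3 / 121.6264 = 1.252

SG = 1.252


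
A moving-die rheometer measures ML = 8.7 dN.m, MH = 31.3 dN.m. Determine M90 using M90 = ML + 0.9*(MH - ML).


M90 = ML + 0.9 * (MH - ML)
M90 = 8.7 + 0.9 * (31.3 - 8.7)
M90 = 8.7 + 0.9 * 22.6
M90 = 29.04 dN.m

29.04 dN.m


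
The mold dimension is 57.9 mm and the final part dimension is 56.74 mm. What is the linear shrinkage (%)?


Shrinkage = (mold - part) / mold * 100
= (57.9 - 56.74) / 57.9 * 100
= 1.16 / 57.9 * 100
= 2.0%

2.0%


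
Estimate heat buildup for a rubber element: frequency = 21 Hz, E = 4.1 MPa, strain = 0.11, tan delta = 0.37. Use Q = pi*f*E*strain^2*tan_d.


Q = pi * f * E * strain^2 * tan_d
= pi * 21 * 4.1 * 0.11^2 * 0.37
= pi * 21 * 4.1 * 0.0121 * 0.37
= 1.2110

Q = 1.2110


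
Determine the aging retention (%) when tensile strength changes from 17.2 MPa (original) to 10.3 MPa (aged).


Retention = aged / original * 100
= 10.3 / 17.2 * 100
= 59.9%

59.9%


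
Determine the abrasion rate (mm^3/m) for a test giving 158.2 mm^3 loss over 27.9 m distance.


Rate = volume_loss / distance
= 158.2 / 27.9
= 5.67 mm^3/m

5.67 mm^3/m


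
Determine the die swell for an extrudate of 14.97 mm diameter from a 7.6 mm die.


Die swell ratio = D_extrudate / D_die
= 14.97 / 7.6
= 1.97

Die swell = 1.97


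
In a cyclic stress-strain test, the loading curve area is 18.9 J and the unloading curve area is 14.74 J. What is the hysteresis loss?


Hysteresis loss = loading - unloading
= 18.9 - 14.74
= 4.16 J

4.16 J


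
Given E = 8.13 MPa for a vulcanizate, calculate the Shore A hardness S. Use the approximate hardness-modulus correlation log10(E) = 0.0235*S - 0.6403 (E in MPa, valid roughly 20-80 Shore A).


log10(E) = 0.0235*S - 0.6403  =>  S = (log10(E) + 0.6403) / 0.0235
log10(8.13) = 0.910091
S = (0.910091 + 0.6403) / 0.0235 = 1.550391 / 0.0235
S = 66.0

Shore A = 66.0


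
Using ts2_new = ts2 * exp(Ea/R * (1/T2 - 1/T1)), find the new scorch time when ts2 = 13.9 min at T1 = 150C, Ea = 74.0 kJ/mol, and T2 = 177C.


Convert temperatures: T1 = 150 + 273.15 = 423.15 K, T2 = 177 + 273.15 = 450.15 K
ts2_new = 13.9 * exp(74000 / 8.314 * (1/450.15 - 1/423.15))
1/T2 - 1/T1 = -1.4175e-04
ts2_new = 3.94 min

3.94 min


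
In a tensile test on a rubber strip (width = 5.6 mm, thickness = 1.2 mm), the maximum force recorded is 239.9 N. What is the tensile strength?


Area = width * thickness = 5.6 * 1.2 = 6.72 mm^2
TS = force / area = 239.9 / 6.72 = 35.7 MPa

35.7 MPa


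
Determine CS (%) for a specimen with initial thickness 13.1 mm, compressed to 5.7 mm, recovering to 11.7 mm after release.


CS = (t0 - recovered) / (t0 - ts) * 100
= (13.1 - 11.7) / (13.1 - 5.7) * 100
= 1.4 / 7.4 * 100
= 18.9%

18.9%


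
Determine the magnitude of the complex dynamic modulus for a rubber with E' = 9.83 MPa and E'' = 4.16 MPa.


|E*| = sqrt(E'^2 + E''^2)
= sqrt(9.83^2 + 4.16^2)
= sqrt(96.6289 + 17.3056)
= 10.674 MPa

10.674 MPa


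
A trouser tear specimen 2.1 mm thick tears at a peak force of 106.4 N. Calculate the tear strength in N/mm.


Tear strength = force / thickness
= 106.4 / 2.1
= 50.67 N/mm

50.67 N/mm


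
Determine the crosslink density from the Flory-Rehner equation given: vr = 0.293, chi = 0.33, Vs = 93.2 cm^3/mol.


ln(1 - vr) = ln(1 - 0.293) = -0.3467
Numerator = -((-0.3467) + 0.293 + 0.33 * 0.293^2) = 0.0254
Denominator = 93.2 * (0.293^(1/3) - 0.293/2) = 48.2483
nu = 0.0254 / 48.2483 = 5.2633e-04 mol/cm^3

5.2633e-04 mol/cm^3


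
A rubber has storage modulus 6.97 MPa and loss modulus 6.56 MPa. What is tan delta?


tan delta = E'' / E'
= 6.56 / 6.97
= 0.9412

tan delta = 0.9412


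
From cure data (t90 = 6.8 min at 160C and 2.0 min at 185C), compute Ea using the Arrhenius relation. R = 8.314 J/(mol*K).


T1 = 433.15 K, T2 = 458.15 K
1/T1 - 1/T2 = 1.2598e-04
ln(t1/t2) = ln(6.8/2.0) = 1.2238
Ea = 8.314 * 1.2238 / 1.2598e-04 = 80763.9872 J/mol
Ea = 80.76 kJ/mol

80.76 kJ/mol


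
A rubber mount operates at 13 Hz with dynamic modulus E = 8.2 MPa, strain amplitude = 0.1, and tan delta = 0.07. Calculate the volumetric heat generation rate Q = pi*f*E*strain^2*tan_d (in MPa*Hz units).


Q = pi * f * E * strain^2 * tan_d
= pi * 13 * 8.2 * 0.1^2 * 0.07
= pi * 13 * 8.2 * 0.0100 * 0.07
= 0.2344

Q = 0.2344


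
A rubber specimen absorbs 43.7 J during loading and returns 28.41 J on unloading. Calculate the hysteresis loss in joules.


Hysteresis loss = loading - unloading
= 43.7 - 28.41
= 15.29 J

15.29 J


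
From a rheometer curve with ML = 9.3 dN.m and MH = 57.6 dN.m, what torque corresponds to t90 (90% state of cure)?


M90 = ML + 0.9 * (MH - ML)
M90 = 9.3 + 0.9 * (57.6 - 9.3)
M90 = 9.3 + 0.9 * 48.3
M90 = 52.77 dN.m

52.77 dN.m


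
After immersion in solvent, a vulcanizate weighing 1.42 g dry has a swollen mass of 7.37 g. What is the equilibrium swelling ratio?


Q = W_swollen / W_dry
Q = 7.37 / 1.42
Q = 5.19

Q = 5.19


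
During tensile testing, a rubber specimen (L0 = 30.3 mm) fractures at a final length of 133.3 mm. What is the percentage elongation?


Elongation = (Lf - L0) / L0 * 100
= (133.3 - 30.3) / 30.3 * 100
= 103.0 / 30.3 * 100
= 339.9%

339.9%


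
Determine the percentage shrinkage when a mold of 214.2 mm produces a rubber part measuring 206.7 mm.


Shrinkage = (mold - part) / mold * 100
= (214.2 - 206.7) / 214.2 * 100
= 7.5 / 214.2 * 100
= 3.5%

3.5%


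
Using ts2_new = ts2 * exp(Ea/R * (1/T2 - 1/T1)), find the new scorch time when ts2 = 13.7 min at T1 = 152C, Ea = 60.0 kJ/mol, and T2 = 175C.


Convert temperatures: T1 = 152 + 273.15 = 425.15 K, T2 = 175 + 273.15 = 448.15 K
ts2_new = 13.7 * exp(60000 / 8.314 * (1/448.15 - 1/425.15))
1/T2 - 1/T1 = -1.2072e-04
ts2_new = 5.73 min

5.73 min
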